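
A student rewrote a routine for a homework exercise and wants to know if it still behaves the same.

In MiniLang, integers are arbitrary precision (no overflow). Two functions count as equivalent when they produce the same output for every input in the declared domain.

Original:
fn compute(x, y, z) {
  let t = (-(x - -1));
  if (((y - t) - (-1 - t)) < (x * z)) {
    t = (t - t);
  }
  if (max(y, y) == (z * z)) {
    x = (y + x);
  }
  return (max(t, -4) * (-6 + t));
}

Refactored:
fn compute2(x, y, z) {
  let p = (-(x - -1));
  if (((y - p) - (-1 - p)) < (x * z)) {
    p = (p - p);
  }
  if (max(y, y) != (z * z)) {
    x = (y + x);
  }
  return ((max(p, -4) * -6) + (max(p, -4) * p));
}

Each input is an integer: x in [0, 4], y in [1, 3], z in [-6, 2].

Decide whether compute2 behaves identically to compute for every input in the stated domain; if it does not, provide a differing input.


Equivalent. Although `(max(y, y) == (z * z))` became `(max(y, y) != (z * z))`, no input in the stated domain can expose it.
Checked all 135 inputs in the declared domain: the outputs agree on every one.
As a probe, take x=2, y=3, z=-2: compute runs t=-3, then (((y - t) - (-1 - t)) < (x * z)) is false, then (max(y, y) == (z * z)) is false, then returns 27; compute2 runs p=-3, then (((y - p) - (-1 - p)) < (x * z)) is false, then (max(y, y) != (z * z)) is true, then x=5, then returns 27; both end at 27.
verdict: equivalent


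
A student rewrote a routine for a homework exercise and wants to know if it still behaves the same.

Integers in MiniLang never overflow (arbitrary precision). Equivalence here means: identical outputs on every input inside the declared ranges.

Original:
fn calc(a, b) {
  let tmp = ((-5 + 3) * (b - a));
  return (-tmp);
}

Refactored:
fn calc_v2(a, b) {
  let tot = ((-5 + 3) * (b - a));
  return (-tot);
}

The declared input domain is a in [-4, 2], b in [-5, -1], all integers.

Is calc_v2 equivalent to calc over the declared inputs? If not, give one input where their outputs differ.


Behavior is preserved: although local variable names differ, the outputs never diverge.
Spot check at a=2, b=-5 — calc: tmp = 14; return -14. calc_v2: tot = 14; return -14. Both give -14.
Checked all 35 inputs in the declared domain: the outputs agree on every one.
verdict: equivalent


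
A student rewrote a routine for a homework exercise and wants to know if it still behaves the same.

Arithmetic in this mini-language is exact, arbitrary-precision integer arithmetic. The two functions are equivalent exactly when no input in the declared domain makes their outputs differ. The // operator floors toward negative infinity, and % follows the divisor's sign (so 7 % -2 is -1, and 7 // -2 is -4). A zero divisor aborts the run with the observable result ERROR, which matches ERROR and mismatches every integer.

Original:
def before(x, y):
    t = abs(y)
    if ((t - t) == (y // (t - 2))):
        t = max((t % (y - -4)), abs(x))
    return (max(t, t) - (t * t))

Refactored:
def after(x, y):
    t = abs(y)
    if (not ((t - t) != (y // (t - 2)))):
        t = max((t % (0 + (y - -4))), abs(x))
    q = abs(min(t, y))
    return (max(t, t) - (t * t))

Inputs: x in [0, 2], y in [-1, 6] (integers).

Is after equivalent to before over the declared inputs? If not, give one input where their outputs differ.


Whatever the rewrite altered, no input in the stated domain can expose a difference.
Tracing x=2, y=-1: before: t = 1; ((t - t) == (y // (t - 2))) -> false; return 0 | after: t = 1; (not ((t - t) != (y // (t - 2)))) -> false; q = 1; return 0 — matching result 0.
Checked all 24 inputs in the declared domain: the outputs agree on every one.
verdict: equivalent


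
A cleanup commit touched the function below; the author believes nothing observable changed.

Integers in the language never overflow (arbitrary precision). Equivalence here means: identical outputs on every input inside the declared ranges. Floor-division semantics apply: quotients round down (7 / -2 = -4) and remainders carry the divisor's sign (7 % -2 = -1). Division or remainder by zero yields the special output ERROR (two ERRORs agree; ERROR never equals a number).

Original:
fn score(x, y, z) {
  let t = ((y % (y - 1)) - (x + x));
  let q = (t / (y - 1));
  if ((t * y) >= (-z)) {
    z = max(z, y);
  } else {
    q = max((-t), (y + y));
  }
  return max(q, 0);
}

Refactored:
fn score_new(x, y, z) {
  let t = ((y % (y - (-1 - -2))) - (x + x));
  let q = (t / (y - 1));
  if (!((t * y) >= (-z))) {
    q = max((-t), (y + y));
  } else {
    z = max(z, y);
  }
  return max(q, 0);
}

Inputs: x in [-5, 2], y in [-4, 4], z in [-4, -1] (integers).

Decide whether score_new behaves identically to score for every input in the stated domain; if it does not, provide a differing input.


Reading the diff, among the changes: constant usage differs; boolean connective usage differs; arithmetic usage differs.
Spot check at x=2, y=0, z=-2 — score: t=-4, then q=4, then ((t * y) >= (-z)) is false, then q=4, then returns 4. score_new: t=-4, then q=4, then (!((t * y) >= (-z))) is true, then q=4, then returns 4. Both give 4.
Checked all 288 inputs in the declared domain: the outputs agree on every one.
verdict: equivalent


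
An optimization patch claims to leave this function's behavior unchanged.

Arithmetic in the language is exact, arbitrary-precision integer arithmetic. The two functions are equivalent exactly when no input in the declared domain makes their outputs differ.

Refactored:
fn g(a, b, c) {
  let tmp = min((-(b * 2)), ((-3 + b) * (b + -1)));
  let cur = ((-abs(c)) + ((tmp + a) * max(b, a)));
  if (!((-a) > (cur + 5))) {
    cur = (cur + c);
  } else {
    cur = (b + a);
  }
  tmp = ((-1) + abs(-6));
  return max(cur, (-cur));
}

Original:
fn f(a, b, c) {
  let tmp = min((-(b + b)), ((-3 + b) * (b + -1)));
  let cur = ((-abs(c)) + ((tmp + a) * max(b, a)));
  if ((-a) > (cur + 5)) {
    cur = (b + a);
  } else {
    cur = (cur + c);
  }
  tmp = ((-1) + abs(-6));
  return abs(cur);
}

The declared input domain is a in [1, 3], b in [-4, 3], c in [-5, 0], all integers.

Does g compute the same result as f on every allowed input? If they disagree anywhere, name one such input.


Comparing the listings, the differences include: arithmetic usage differs, min/max/abs usage differs, boolean connective usage differs, constant usage differs.
One worked example (a=2, b=3, c=0) — f: tmp = -6; cur = -12; ((-a) > (cur + 5)) -> true; cur = 5; tmp = 5; return 5; g: tmp = -6; cur = -12; (!((-a) > (cur + 5))) -> false; cur = 5; tmp = 5; return 5; agreement on 5.
An exhaustive pass over the 144 declared inputs shows identical outputs.
verdict: equivalent


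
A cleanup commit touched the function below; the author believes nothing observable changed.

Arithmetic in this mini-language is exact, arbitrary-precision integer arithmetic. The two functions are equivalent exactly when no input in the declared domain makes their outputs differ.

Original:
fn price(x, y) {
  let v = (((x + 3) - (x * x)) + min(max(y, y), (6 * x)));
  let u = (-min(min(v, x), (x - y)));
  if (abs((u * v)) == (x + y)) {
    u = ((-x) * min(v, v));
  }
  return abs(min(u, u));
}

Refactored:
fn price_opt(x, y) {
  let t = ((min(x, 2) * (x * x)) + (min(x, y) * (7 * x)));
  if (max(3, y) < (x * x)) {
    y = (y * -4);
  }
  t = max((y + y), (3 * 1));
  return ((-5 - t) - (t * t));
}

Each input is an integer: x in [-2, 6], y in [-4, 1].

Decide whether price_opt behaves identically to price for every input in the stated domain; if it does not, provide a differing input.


Consider the input x=-2, y=-4.
price: v = -15; u = 15; (abs((u * v)) == (x + y)) -> false; return 15
price_opt: t = 48; (max(3, y) < (x * x)) -> true; y = 16; t = 32; return -1061
15 != -1061, so the rewrite changes behavior.
verdict: not equivalent; witness: x=-2, y=-4


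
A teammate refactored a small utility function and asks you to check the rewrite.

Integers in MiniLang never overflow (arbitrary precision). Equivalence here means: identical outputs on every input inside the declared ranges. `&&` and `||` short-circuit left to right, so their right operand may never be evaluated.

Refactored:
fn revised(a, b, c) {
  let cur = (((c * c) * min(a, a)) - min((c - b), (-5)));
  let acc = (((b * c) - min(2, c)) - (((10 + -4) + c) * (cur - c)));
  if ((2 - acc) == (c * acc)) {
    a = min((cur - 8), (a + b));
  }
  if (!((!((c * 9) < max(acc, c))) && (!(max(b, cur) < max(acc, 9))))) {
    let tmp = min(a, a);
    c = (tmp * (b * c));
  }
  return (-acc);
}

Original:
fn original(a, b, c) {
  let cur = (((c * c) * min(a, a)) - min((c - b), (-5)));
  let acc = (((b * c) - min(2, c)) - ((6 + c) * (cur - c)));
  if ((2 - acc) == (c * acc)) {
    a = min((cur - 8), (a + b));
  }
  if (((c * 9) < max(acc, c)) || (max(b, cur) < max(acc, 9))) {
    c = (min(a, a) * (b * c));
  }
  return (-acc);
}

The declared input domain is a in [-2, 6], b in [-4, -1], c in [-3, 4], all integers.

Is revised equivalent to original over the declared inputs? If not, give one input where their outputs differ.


Side by side, the visible changes include: arithmetic usage differs, and local variable names differ, and boolean connective usage differs, and constant usage differs, and statement counts differ.
One worked example (a=0, b=-3, c=-1) — original: cur = 5; acc = -26; ((2 - acc) == (c * acc)) -> false; (((c * 9) < max(acc, c)) || (max(b, cur) < max(acc, 9))) -> true; c = 0; return 26; revised: cur = 5; acc = -26; ((2 - acc) == (c * acc)) -> false; (!((!((c * 9) < max(acc, c))) && (!(max(b, cur) < max(acc, 9))))) -> true; tmp = 0; c = 0; return 26; agreement on 26.
Across all 288 domain points the two functions coincide.
verdict: equivalent


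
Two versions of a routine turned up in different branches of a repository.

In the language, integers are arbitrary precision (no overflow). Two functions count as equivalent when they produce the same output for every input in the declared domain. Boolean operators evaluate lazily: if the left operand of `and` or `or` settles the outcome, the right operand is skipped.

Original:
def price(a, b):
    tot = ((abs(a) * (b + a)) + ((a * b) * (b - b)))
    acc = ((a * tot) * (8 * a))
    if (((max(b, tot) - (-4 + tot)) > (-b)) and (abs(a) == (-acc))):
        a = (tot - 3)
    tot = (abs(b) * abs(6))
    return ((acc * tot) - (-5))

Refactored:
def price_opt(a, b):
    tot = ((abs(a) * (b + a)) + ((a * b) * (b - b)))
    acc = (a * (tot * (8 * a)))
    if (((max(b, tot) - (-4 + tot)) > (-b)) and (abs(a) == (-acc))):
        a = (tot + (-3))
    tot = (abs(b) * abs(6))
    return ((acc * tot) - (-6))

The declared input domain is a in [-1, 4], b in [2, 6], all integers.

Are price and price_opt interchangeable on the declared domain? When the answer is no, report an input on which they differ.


These are not equivalent — on a=-1, b=2 the outputs split (101 vs 102).
price: tot = 1; acc = 8; (((max(b, tot) - (-4 + tot)) > (-b)) and (abs(a) == (-acc))) -> false; tot = 12; return 101
price_opt: tot = 1; acc = 8; (((max(b, tot) - (-4 + tot)) > (-b)) and (abs(a) == (-acc))) -> false; tot = 12; return 102
verdict: not equivalent; witness: a=-1, b=2


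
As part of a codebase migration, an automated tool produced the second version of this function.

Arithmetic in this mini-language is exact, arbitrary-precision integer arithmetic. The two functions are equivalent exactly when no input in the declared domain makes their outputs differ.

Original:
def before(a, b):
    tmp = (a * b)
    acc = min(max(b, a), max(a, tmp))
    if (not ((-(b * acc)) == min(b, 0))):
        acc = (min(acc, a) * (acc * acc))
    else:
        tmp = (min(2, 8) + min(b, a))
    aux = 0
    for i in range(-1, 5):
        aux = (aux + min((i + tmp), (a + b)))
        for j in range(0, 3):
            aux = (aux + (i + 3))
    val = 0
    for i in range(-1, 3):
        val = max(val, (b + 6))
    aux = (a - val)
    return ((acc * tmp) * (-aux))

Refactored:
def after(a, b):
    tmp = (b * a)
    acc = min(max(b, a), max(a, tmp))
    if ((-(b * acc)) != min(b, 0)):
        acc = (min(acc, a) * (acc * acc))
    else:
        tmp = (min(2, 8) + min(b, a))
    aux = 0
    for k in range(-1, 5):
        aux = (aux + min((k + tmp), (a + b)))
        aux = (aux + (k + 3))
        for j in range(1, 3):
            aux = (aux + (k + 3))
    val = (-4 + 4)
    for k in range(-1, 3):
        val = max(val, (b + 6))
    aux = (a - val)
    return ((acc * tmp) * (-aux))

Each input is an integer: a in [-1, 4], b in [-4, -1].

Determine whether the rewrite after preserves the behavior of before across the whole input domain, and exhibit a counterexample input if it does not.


Equivalent — the differences include statement counts differ, plus loop structure differs, plus local variable names differ, plus arithmetic usage differs, plus boolean connective usage differs, plus comparison usage differs, plus constant usage differs, yet no declared input distinguishes the two.
As a probe, take a=4, b=-1: before runs tmp becomes -4; next acc becomes 4; next (not ((-(b * acc)) == min(b, 0))) evaluates to true; next acc becomes 64; next aux becomes 0; next at i=-1:; next aux becomes -5; next at j=0:; next aux becomes -3; next at j=1:; next aux becomes -1; next at j=2:; next aux becomes 1; next at i=0:; next aux becomes -3; next at j=0:; next aux becomes 0; next at j=1:; next aux becomes 3; next at j=2:; next aux becomes 6; next at i=1:; next aux becomes 3; next at j=0:; next aux becomes 7; next at j=1:; next aux becomes 11; next at j=2:; next aux becomes 15; next at i=2:; next aux becomes 13; next at j=0:; next aux becomes 18; next at j=1:; next aux becomes 23; next at j=2:; next aux becomes 28; next at i=3:; next aux becomes 27; next at j=0:; next aux becomes 33; next at j=1:; next aux becomes 39; next at j=2:; next aux becomes 45; next at i=4:; next aux becomes 45; next at j=0:; next aux becomes 52; next at j=1:; next aux becomes 59; next at j=2:; next aux becomes 66; next val becomes 0; next at i=-1:; next val becomes 5; next at i=0:; next val becomes 5; next at i=1:; next val becomes 5; next at i=2:; next val becomes 5; next aux becomes -1; next final value -256; after runs tmp becomes -4; next acc becomes 4; next ((-(b * acc)) != min(b, 0)) evaluates to true; next acc becomes 64; next aux becomes 0; next at k=-1:; next aux becomes -5; next aux becomes -3; next at j=1:; next aux becomes -1; next at j=2:; next aux becomes 1; next at k=0:; next aux becomes -3; next aux becomes 0; next at j=1:; next aux becomes 3; next at j=2:; next aux becomes 6; next at k=1:; next aux becomes 3; next aux becomes 7; next at j=1:; next aux becomes 11; next at j=2:; next aux becomes 15; next at k=2:; next aux becomes 13; next aux becomes 18; next at j=1:; next aux becomes 23; next at j=2:; next aux becomes 28; next at k=3:; next aux becomes 27; next aux becomes 33; next at j=1:; next aux becomes 39; next at j=2:; next aux becomes 45; next at k=4:; next aux becomes 45; next aux becomes 52; next at j=1:; next aux becomes 59; next at j=2:; next aux becomes 66; next val becomes 0; next at k=-1:; next val becomes 5; next at k=0:; next val becomes 5; next at k=1:; next val becomes 5; next at k=2:; next val becomes 5; next aux becomes -1; next final value -256; both end at -256.
An exhaustive pass over the 24 declared inputs shows identical outputs.
verdict: equivalent


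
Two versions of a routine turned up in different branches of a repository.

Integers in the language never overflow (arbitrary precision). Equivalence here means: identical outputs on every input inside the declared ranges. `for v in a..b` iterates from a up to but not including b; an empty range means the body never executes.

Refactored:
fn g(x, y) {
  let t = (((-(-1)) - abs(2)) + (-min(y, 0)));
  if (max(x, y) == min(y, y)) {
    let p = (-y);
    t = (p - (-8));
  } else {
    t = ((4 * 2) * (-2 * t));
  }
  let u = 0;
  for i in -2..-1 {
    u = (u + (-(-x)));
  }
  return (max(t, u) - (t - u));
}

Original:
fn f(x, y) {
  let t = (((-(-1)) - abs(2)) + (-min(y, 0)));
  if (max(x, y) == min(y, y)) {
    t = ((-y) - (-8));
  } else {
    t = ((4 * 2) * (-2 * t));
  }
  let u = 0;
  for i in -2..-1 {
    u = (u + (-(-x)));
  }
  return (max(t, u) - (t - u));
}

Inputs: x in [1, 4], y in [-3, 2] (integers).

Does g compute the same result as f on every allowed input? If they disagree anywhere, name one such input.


The two are interchangeable: local variable names differ, statement counts differ, and every declared input agrees.
One worked example (x=3, y=1) — f: t becomes -1; next (max(x, y) == min(y, y)) evaluates to false; next t becomes 16; next u becomes 0; next at i=-2:; next u becomes 3; next final value 3; g: t becomes -1; next (max(x, y) == min(y, y)) evaluates to false; next t becomes 16; next u becomes 0; next at i=-2:; next u becomes 3; next final value 3; agreement on 3.
Across all 24 domain points the two functions coincide.
verdict: equivalent


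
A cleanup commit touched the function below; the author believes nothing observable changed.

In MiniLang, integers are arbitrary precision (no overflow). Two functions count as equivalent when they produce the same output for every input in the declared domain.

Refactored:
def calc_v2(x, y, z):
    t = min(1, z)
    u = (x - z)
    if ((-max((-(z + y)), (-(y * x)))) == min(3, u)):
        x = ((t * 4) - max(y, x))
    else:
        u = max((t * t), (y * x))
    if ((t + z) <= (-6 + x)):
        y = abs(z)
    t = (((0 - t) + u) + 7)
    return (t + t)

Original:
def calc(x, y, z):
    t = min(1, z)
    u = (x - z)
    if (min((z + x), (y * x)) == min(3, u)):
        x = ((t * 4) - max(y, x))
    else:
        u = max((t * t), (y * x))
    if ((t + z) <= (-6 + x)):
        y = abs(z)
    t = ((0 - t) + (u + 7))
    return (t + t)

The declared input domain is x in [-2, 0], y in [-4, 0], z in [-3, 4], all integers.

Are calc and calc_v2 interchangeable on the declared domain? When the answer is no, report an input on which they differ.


Consider the input x=-2, y=-4, z=0.
calc: t := 0 | u := -2 | (min((z + x), (y * x)) == min(3, u)): true | x := 2 | ((t + z) <= (-6 + x)): false | t := 5 | result 10
calc_v2: t := 0 | u := -2 | ((-max((-(z + y)), (-(y * x)))) == min(3, u)): false | u := 8 | ((t + z) <= (-6 + x)): false | t := 15 | result 30
10 vs 30 — the two versions disagree here.
verdict: not equivalent; witness: x=-2, y=-4, z=0


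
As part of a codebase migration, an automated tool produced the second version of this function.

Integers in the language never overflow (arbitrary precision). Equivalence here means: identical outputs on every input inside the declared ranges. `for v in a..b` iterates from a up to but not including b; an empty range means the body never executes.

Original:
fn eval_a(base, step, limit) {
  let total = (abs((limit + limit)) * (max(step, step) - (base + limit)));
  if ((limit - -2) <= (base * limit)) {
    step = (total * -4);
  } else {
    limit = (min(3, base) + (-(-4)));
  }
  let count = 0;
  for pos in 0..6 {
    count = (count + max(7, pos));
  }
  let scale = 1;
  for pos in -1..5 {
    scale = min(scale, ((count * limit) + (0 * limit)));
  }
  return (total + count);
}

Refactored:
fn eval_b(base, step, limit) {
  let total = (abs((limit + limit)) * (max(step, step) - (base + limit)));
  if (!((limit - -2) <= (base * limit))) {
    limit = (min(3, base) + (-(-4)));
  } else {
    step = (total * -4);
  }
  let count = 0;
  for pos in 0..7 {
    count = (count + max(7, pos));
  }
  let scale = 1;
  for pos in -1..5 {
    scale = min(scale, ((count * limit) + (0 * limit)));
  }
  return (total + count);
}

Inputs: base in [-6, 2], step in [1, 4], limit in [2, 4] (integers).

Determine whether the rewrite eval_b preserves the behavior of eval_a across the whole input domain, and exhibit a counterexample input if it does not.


These are not equivalent — on base=-6, step=1, limit=2 the outputs split (62 vs 69).
eval_a: total=20, then ((limit - -2) <= (base * limit)) is false, then limit=-2, then count=0, then (pos=0), then count=7, then (pos=1), then count=14, then (pos=2), then count=21, then (pos=3), then count=28, then (pos=4), then count=35, then (pos=5), then count=42, then scale=1, then (pos=-1), then scale=-84, then (pos=0), then scale=-84, then (pos=1), then scale=-84, then (pos=2), then scale=-84, then (pos=3), then scale=-84, then (pos=4), then scale=-84, then returns 62
eval_b: total=20, then (!((limit - -2) <= (base * limit))) is true, then limit=-2, then count=0, then (pos=0), then count=7, then (pos=1), then count=14, then (pos=2), then count=21, then (pos=3), then count=28, then (pos=4), then count=35, then (pos=5), then count=42, then (pos=6), then count=49, then scale=1, then (pos=-1), then scale=-98, then (pos=0), then scale=-98, then (pos=1), then scale=-98, then (pos=2), then scale=-98, then (pos=3), then scale=-98, then (pos=4), then scale=-98, then returns 69
verdict: not equivalent; witness: base=-6, step=1, limit=2


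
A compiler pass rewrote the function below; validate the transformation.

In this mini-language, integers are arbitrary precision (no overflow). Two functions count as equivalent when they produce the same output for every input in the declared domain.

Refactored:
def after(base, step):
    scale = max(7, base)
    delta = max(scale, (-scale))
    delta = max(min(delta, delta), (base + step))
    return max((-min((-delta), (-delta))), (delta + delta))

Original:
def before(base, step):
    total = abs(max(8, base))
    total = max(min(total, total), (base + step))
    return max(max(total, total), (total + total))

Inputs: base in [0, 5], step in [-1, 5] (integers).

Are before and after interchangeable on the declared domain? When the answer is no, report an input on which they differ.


Take base=0, step=-1.
before: total=8, then total=8, then returns 16
after: scale=7, then delta=7, then delta=7, then returns 14
16 != 14, so the rewrite changes behavior.
verdict: not equivalent; witness: base=0, step=-1


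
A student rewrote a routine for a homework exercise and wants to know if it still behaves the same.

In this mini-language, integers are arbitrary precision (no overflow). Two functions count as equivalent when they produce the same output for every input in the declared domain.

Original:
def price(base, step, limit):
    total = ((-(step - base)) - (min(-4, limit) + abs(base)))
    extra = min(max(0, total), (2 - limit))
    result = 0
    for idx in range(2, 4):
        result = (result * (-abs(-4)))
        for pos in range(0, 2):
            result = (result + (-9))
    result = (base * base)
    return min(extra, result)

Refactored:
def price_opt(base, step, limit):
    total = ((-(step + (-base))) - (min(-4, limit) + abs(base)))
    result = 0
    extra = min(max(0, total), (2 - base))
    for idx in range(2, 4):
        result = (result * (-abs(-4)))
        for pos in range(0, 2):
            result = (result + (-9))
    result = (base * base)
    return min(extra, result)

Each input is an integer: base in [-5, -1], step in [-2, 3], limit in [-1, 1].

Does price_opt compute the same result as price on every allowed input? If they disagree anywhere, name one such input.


The rewrite breaks on base=-2, step=-2, limit=1, where the results are 1 and 2.
price: total := 2 | extra := 1 | result := 0 | iter idx=2: | result := 0 | iter pos=0: | result := -9 | iter pos=1: | result := -18 | iter idx=3: | result := 72 | iter pos=0: | result := 63 | iter pos=1: | result := 54 | result := 4 | result 1
price_opt: total := 2 | result := 0 | extra := 2 | iter idx=2: | result := 0 | iter pos=0: | result := -9 | iter pos=1: | result := -18 | iter idx=3: | result := 72 | iter pos=0: | result := 63 | iter pos=1: | result := 54 | result := 4 | result 2
verdict: not equivalent; witness: base=-2, step=-2, limit=1


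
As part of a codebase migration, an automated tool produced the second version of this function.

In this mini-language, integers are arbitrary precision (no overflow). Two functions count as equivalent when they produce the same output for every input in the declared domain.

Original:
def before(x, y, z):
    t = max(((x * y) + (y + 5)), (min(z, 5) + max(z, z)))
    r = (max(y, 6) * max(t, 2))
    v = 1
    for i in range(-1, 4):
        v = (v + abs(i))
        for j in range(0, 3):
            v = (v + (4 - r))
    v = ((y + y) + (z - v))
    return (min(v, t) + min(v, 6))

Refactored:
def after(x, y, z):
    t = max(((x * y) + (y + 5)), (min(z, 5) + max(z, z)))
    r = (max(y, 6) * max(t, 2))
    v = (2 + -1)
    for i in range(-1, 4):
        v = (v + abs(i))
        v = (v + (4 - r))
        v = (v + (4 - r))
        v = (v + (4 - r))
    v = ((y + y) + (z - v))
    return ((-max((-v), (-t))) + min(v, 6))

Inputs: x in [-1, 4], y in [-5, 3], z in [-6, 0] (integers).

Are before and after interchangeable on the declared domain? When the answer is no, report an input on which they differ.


The two are interchangeable: constant usage differs; and local variable names differ; and loop structure differs; and arithmetic usage differs; and statement counts differ; and min/max/abs usage differs, and every declared input agrees.
As a probe, take x=0, y=3, z=0: before runs t becomes 8; next r becomes 48; next v becomes 1; next at i=-1:; next v becomes 2; next at j=0:; next v becomes -42; next at j=1:; next v becomes -86; next at j=2:; next v becomes -130; next at i=0:; next v becomes -130; next at j=0:; next v becomes -174; next at j=1:; next v becomes -218; next at j=2:; next v becomes -262; next at i=1:; next v becomes -261; next at j=0:; next v becomes -305; next at j=1:; next v becomes -349; next at j=2:; next v becomes -393; next at i=2:; next v becomes -391; next at j=0:; next v becomes -435; next at j=1:; next v becomes -479; next at j=2:; next v becomes -523; next at i=3:; next v becomes -520; next at j=0:; next v becomes -564; next at j=1:; next v becomes -608; next at j=2:; next v becomes -652; next v becomes 658; next final value 14; after runs t becomes 8; next r becomes 48; next v becomes 1; next at i=-1:; next v becomes 2; next v becomes -42; next v becomes -86; next v becomes -130; next at i=0:; next v becomes -130; next v becomes -174; next v becomes -218; next v becomes -262; next at i=1:; next v becomes -261; next v becomes -305; next v becomes -349; next v becomes -393; next at i=2:; next v becomes -391; next v becomes -435; next v becomes -479; next v becomes -523; next at i=3:; next v becomes -520; next v becomes -564; next v becomes -608; next v becomes -652; next v becomes 658; next final value 14; both end at 14.
Sweeping the whole domain (378 inputs) finds no disagreement.
verdict: equivalent


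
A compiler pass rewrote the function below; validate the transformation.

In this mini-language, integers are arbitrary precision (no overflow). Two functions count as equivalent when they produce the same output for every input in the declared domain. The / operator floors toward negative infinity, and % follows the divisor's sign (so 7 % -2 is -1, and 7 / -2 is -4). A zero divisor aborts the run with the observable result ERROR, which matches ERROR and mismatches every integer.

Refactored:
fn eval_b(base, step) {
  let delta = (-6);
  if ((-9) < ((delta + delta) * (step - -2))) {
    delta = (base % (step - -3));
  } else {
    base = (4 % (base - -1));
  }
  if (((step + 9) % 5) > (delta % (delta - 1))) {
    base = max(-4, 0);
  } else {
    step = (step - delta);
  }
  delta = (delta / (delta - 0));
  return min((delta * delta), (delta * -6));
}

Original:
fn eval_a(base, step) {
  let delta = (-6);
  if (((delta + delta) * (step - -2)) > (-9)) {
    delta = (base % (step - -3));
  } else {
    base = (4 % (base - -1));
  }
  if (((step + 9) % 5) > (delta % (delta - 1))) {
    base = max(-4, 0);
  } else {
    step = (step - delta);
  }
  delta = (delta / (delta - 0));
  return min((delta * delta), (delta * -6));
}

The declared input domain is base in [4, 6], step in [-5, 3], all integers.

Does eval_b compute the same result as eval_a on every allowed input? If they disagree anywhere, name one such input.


Although comparison usage differs, 27/27 inputs agree.
verdict: equivalent


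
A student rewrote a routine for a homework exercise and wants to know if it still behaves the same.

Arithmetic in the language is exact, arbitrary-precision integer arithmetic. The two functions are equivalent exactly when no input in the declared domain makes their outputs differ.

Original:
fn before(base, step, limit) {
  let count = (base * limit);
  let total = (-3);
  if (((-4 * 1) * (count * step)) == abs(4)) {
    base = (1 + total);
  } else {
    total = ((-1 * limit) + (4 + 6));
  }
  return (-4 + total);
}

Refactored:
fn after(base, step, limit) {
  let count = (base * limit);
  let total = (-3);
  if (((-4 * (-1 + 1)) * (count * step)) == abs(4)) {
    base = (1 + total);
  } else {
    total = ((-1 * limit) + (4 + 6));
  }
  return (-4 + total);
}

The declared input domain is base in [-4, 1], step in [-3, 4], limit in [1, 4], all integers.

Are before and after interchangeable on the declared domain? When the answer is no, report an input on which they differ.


These are not equivalent — on base=-1, step=1, limit=1 the outputs split (-7 vs 5).
before: count=-1, then total=-3, then (((-4 * 1) * (count * step)) == abs(4)) is true, then base=-2, then returns -7
after: count=-1, then total=-3, then (((-4 * (-1 + 1)) * (count * step)) == abs(4)) is false, then total=9, then returns 5
verdict: not equivalent; witness: base=-1, step=1, limit=1


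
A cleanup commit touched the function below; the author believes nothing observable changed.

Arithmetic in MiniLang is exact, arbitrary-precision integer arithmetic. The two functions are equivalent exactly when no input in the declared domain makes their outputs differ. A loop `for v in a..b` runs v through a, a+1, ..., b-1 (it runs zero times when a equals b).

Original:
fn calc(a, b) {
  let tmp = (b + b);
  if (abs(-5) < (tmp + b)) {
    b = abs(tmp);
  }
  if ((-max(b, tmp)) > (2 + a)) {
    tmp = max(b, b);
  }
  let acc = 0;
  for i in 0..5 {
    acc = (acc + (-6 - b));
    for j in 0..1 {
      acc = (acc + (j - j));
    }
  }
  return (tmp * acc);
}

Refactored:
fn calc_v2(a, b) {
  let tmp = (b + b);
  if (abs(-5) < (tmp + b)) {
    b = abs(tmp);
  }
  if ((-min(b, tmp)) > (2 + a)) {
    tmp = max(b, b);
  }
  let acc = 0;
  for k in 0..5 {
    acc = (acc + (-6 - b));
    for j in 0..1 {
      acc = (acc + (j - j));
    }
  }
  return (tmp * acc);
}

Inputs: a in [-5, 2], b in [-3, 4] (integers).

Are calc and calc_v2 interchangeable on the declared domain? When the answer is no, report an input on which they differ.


These are not equivalent — on a=-4, b=1 the outputs split (-70 vs -35).
calc: tmp=2, then (abs(-5) < (tmp + b)) is false, then ((-max(b, tmp)) > (2 + a)) is false, then acc=0, then (i=0), then acc=-7, then (j=0), then acc=-7, then (i=1), then acc=-14, then (j=0), then acc=-14, then (i=2), then acc=-21, then (j=0), then acc=-21, then (i=3), then acc=-28, then (j=0), then acc=-28, then (i=4), then acc=-35, then (j=0), then acc=-35, then returns -70
calc_v2: tmp=2, then (abs(-5) < (tmp + b)) is false, then ((-min(b, tmp)) > (2 + a)) is true, then tmp=1, then acc=0, then (k=0), then acc=-7, then (j=0), then acc=-7, then (k=1), then acc=-14, then (j=0), then acc=-14, then (k=2), then acc=-21, then (j=0), then acc=-21, then (k=3), then acc=-28, then (j=0), then acc=-28, then (k=4), then acc=-35, then (j=0), then acc=-35, then returns -35
verdict: not equivalent; witness: a=-4, b=1


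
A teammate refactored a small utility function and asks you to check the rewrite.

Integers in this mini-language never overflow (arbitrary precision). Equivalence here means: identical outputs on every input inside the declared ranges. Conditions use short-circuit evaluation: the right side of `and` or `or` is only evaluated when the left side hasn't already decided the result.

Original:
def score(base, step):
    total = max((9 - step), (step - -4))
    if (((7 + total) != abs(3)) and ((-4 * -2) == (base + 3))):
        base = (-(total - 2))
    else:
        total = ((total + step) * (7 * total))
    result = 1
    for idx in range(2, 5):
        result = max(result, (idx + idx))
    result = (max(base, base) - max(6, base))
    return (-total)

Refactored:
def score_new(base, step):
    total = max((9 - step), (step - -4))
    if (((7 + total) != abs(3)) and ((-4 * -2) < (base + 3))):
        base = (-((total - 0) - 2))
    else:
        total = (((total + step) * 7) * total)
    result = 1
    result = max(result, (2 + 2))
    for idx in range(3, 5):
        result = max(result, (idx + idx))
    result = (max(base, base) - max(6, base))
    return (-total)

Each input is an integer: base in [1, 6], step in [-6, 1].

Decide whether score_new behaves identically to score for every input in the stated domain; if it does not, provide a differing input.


Not equivalent: base=5, step=-6 separates them (-15 vs -945).
score: total := 15 | (((7 + total) != abs(3)) and ((-4 * -2) == (base + 3))): true | base := -13 | result := 1 | iter idx=2: | result := 4 | iter idx=3: | result := 6 | iter idx=4: | result := 8 | result := -19 | result -15
score_new: total := 15 | (((7 + total) != abs(3)) and ((-4 * -2) < (base + 3))): false | total := 945 | result := 1 | result := 4 | iter idx=3: | result := 6 | iter idx=4: | result := 8 | result := -1 | result -945
verdict: not equivalent; witness: base=5, step=-6


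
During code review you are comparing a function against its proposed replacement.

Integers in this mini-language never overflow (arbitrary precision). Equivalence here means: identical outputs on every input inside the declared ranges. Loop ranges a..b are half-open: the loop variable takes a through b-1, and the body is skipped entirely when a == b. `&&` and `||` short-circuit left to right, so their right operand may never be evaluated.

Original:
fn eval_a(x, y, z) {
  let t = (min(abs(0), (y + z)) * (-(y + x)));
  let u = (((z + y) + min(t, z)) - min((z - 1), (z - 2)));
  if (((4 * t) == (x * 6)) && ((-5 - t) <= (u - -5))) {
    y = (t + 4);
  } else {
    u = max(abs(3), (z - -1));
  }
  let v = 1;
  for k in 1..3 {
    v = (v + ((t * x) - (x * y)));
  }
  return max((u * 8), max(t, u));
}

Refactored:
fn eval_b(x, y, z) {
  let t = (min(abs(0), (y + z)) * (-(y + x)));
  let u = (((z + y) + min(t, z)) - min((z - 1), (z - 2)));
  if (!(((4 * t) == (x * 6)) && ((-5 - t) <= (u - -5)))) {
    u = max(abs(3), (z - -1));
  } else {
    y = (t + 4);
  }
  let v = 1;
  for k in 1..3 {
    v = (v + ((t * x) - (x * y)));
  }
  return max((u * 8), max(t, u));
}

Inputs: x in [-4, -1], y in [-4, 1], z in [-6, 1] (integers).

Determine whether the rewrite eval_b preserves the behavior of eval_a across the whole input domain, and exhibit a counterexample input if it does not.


The two are interchangeable: boolean connective usage differs, and every declared input agrees.
Spot check at x=-1, y=0, z=1 — eval_a: t becomes 0; next u becomes 2; next (((4 * t) == (x * 6)) && ((-5 - t) <= (u - -5))) evaluates to false; next u becomes 3; next v becomes 1; next at k=1:; next v becomes 1; next at k=2:; next v becomes 1; next final value 24. eval_b: t becomes 0; next u becomes 2; next (!(((4 * t) == (x * 6)) && ((-5 - t) <= (u - -5)))) evaluates to true; next u becomes 3; next v becomes 1; next at k=1:; next v becomes 1; next at k=2:; next v becomes 1; next final value 24. Both give 24.
Every one of the 192 inputs gives matching results.
verdict: equivalent


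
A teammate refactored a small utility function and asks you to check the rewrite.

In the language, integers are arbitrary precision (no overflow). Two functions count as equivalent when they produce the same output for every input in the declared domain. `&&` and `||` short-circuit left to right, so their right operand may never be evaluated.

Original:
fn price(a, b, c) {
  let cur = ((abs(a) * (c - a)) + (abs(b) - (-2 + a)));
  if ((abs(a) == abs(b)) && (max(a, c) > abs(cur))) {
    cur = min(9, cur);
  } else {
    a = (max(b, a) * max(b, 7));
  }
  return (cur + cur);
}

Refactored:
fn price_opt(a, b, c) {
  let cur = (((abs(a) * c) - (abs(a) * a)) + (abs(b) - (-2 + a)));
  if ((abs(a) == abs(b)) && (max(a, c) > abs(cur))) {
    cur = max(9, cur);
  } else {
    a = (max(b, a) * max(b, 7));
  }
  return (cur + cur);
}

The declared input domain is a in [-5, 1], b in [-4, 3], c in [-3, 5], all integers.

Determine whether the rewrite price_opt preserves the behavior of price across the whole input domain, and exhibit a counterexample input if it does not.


Consider the input a=0, b=0, c=3.
price: cur=2, then ((abs(a) == abs(b)) && (max(a, c) > abs(cur))) is true, then cur=2, then returns 4
price_opt: cur=2, then ((abs(a) == abs(b)) && (max(a, c) > abs(cur))) is true, then cur=9, then returns 18
4 != 18, so the rewrite changes behavior.
verdict: not equivalent; witness: a=0, b=0, c=3


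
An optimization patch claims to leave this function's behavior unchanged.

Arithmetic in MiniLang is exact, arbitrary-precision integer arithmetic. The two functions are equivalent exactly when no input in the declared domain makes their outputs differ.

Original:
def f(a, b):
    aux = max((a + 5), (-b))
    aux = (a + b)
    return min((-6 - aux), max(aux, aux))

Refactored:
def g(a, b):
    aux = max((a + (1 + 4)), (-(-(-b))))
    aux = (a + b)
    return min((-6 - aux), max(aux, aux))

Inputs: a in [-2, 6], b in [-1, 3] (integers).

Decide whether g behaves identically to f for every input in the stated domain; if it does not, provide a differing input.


Changes here: constant usage differs; and arithmetic usage differs; the full 45-point sweep finds no disagreement.
verdict: equivalent


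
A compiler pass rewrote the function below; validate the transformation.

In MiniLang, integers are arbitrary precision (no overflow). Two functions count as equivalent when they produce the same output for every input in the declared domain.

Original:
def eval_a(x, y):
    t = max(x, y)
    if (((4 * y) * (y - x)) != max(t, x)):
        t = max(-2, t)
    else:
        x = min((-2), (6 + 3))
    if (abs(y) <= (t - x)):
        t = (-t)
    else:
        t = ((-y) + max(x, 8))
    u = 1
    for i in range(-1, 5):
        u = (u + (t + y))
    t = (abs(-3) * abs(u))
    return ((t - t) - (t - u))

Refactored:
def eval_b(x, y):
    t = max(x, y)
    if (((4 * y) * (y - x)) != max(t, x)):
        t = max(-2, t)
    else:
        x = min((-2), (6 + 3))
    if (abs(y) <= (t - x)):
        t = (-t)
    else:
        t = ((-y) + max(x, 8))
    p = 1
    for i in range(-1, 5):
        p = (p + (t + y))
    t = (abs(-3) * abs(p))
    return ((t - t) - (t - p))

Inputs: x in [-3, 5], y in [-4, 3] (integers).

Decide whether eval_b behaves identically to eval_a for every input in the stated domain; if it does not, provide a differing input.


Changes here: local variable names differ; the full 72-point sweep finds no disagreement.
verdict: equivalent


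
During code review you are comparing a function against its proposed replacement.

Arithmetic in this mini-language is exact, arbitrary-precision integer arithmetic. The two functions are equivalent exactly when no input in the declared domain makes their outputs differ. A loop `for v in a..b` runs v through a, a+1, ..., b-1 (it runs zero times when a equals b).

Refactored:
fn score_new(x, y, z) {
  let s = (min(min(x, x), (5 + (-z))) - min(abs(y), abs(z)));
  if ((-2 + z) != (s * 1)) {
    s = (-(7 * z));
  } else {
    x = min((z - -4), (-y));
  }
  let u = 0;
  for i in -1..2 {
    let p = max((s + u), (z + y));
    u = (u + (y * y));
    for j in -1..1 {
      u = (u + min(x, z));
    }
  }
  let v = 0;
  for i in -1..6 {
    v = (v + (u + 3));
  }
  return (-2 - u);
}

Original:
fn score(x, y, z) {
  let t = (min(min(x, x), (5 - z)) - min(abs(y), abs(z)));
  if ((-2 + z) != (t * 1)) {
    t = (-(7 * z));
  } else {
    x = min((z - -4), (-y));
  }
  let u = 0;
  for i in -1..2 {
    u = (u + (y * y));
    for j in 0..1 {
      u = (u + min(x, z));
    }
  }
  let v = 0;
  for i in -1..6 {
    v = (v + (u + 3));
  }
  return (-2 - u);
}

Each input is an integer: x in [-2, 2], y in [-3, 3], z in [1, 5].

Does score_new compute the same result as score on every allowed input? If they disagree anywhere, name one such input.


Try x=-2, y=-3, z=1.
score: t=-3, then ((-2 + z) != (t * 1)) is true, then t=-7, then u=0, then (i=-1), then u=9, then (j=0), then u=7, then (i=0), then u=16, then (j=0), then u=14, then (i=1), then u=23, then (j=0), then u=21, then v=0, then (i=-1), then v=24, then (i=0), then v=48, then (i=1), then v=72, then (i=2), then v=96, then (i=3), then v=120, then (i=4), then v=144, then (i=5), then v=168, then returns -23
score_new: s=-3, then ((-2 + z) != (s * 1)) is true, then s=-7, then u=0, then (i=-1), then p=-2, then u=9, then (j=-1), then u=7, then (j=0), then u=5, then (i=0), then p=-2, then u=14, then (j=-1), then u=12, then (j=0), then u=10, then (i=1), then p=3, then u=19, then (j=-1), then u=17, then (j=0), then u=15, then v=0, then (i=-1), then v=18, then (i=0), then v=36, then (i=1), then v=54, then (i=2), then v=72, then (i=3), then v=90, then (i=4), then v=108, then (i=5), then v=126, then returns -17
-23 against -17: the behavior changed.
verdict: not equivalent; witness: x=-2, y=-3, z=1
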